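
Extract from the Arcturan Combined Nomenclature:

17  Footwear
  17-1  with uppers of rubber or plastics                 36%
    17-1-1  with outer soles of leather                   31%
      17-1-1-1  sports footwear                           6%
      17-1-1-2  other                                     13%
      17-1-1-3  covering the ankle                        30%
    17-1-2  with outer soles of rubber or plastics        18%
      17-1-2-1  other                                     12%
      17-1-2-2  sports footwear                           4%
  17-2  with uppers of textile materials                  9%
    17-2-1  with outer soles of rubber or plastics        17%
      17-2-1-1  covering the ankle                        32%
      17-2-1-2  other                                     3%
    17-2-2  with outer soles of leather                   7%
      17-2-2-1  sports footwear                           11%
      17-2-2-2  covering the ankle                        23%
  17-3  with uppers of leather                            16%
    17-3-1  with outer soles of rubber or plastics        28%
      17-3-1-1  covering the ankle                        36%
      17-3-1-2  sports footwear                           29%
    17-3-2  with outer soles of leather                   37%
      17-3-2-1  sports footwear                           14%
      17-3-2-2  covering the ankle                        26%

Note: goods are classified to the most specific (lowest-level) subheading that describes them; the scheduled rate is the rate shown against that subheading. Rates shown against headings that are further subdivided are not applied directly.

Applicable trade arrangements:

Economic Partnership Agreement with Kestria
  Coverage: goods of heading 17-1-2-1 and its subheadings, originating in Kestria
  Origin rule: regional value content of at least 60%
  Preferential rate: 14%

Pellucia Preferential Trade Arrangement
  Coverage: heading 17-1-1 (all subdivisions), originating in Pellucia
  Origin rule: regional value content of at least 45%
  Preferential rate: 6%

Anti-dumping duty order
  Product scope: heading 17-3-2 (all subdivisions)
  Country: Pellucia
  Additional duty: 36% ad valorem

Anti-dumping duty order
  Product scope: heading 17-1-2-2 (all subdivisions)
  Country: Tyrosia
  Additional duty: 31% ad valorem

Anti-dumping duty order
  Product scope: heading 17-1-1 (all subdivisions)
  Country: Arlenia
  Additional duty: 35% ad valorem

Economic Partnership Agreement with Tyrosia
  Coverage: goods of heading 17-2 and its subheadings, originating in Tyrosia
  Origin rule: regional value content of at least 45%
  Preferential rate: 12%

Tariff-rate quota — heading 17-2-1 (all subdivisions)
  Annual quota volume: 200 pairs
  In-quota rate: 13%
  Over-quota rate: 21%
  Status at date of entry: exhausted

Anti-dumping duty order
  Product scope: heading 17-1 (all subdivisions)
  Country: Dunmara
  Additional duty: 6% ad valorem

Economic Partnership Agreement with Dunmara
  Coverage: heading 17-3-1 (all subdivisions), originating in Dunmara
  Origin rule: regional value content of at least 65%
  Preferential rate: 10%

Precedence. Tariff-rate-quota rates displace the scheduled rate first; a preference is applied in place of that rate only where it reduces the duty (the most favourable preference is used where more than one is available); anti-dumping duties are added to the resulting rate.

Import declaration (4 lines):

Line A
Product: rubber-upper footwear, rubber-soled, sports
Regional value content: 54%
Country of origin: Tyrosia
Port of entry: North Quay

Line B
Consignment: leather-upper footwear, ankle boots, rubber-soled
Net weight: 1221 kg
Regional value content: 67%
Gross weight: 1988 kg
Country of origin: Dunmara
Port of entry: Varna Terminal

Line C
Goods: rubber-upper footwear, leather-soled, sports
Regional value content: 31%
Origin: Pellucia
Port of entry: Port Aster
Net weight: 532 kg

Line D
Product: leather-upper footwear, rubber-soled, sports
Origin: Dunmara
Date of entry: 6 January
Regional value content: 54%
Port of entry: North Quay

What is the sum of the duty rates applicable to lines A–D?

80%

Line A: rubber-upper → 17-1; rubber-soled → 17-1-2; sports → 17-1-2-2. Scheduled 4%. Tyrosia agreement on 17-2: 17-1-2-2 not covered; anti-dumping (Tyrosia, 17-1-2-2): +31%; total 4% + 31% = 35%. → 35%.
Line B: leather-upper → 17-3; rubber-soled → 17-3-1; ankle boots → 17-3-1-1. Scheduled 36%. Dunmara agreement on 17-3-1: RVC ≥ 65% → 10% available; preferential 10%. → 10%.
Line C: rubber-upper → 17-1; leather-soled → 17-1-1; sports → 17-1-1-1. Scheduled 6%. Pellucia agreement on 17-1-1: RVC < 45%. → 6%.
Line D: leather-upper → 17-3; rubber-soled → 17-3-1; sports → 17-3-1-2. Scheduled 29%. Dunmara agreement on 17-3-1: RVC < 65%. → 29%.
Sum: 35% + 10% + 6% + 29% = 80%.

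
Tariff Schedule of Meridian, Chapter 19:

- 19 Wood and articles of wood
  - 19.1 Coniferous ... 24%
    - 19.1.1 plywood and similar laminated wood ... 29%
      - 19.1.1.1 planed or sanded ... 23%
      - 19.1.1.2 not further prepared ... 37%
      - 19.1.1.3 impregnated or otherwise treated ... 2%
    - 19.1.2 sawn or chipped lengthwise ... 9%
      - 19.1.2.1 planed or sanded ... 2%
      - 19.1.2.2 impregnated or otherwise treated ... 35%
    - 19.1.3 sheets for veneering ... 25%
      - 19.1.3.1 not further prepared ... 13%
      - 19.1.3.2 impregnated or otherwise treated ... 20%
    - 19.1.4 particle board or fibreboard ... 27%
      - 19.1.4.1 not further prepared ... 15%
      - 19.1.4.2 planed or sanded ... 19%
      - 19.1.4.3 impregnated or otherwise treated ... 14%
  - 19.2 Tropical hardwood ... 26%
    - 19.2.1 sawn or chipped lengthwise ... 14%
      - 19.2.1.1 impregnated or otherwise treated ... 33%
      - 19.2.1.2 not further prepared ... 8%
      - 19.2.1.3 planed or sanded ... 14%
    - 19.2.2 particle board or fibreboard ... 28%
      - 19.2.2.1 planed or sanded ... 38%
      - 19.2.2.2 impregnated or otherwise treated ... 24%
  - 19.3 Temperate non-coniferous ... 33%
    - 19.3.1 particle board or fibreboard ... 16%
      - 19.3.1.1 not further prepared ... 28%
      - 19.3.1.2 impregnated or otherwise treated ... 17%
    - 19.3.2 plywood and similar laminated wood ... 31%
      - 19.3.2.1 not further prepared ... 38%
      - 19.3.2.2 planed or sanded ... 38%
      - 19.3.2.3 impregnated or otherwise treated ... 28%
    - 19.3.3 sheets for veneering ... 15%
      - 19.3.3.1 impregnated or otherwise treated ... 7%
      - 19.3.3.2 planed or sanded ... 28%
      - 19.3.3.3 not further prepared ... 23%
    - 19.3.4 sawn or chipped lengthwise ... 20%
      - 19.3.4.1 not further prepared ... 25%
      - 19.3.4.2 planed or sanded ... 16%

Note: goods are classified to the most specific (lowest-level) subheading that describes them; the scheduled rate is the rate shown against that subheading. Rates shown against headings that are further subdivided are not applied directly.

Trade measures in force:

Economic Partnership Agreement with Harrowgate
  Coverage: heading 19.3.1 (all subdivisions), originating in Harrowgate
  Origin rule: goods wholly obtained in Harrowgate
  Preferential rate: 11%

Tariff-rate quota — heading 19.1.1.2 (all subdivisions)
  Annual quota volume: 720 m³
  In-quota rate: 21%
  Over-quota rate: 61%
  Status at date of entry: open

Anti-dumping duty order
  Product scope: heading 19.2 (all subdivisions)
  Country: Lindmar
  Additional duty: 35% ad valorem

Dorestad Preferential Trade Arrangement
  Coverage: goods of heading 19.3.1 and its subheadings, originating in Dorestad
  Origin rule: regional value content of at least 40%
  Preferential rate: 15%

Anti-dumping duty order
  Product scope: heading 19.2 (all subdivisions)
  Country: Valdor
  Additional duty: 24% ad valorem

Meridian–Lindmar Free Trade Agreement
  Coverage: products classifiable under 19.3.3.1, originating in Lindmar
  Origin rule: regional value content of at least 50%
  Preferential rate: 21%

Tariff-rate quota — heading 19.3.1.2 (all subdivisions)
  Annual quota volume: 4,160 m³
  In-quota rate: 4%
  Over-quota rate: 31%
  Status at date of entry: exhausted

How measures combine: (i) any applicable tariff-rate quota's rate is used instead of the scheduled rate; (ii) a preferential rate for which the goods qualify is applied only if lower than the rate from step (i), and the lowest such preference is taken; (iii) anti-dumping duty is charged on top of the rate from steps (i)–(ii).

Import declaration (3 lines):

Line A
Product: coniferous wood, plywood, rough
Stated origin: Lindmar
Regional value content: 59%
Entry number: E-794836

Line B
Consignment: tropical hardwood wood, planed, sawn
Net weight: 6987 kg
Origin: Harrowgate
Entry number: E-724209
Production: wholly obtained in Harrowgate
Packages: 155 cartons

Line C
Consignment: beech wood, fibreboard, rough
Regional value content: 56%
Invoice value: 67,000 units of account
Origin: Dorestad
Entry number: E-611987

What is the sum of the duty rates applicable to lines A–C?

50%

Line A: coniferous → 19.1; plywood → 19.1.1; rough → 19.1.1.2. Scheduled 37%. quota on 19.1.1.2 open → in-quota 21%; Lindmar agreement on 19.3.3.1: 19.1.1.2 not covered. → 21%.
Line B: tropical hardwood → 19.2; sawn → 19.2.1; planed → 19.2.1.3. Scheduled 14%. Harrowgate agreement on 19.3.1: 19.2.1.3 not covered. → 14%.
Line C: beech → 19.3; fibreboard → 19.3.1; rough → 19.3.1.1. Scheduled 28%. Dorestad agreement on 19.3.1: RVC ≥ 40% → 15% available; preferential 15%. → 15%.
Sum: 21% + 14% + 15% = 50%.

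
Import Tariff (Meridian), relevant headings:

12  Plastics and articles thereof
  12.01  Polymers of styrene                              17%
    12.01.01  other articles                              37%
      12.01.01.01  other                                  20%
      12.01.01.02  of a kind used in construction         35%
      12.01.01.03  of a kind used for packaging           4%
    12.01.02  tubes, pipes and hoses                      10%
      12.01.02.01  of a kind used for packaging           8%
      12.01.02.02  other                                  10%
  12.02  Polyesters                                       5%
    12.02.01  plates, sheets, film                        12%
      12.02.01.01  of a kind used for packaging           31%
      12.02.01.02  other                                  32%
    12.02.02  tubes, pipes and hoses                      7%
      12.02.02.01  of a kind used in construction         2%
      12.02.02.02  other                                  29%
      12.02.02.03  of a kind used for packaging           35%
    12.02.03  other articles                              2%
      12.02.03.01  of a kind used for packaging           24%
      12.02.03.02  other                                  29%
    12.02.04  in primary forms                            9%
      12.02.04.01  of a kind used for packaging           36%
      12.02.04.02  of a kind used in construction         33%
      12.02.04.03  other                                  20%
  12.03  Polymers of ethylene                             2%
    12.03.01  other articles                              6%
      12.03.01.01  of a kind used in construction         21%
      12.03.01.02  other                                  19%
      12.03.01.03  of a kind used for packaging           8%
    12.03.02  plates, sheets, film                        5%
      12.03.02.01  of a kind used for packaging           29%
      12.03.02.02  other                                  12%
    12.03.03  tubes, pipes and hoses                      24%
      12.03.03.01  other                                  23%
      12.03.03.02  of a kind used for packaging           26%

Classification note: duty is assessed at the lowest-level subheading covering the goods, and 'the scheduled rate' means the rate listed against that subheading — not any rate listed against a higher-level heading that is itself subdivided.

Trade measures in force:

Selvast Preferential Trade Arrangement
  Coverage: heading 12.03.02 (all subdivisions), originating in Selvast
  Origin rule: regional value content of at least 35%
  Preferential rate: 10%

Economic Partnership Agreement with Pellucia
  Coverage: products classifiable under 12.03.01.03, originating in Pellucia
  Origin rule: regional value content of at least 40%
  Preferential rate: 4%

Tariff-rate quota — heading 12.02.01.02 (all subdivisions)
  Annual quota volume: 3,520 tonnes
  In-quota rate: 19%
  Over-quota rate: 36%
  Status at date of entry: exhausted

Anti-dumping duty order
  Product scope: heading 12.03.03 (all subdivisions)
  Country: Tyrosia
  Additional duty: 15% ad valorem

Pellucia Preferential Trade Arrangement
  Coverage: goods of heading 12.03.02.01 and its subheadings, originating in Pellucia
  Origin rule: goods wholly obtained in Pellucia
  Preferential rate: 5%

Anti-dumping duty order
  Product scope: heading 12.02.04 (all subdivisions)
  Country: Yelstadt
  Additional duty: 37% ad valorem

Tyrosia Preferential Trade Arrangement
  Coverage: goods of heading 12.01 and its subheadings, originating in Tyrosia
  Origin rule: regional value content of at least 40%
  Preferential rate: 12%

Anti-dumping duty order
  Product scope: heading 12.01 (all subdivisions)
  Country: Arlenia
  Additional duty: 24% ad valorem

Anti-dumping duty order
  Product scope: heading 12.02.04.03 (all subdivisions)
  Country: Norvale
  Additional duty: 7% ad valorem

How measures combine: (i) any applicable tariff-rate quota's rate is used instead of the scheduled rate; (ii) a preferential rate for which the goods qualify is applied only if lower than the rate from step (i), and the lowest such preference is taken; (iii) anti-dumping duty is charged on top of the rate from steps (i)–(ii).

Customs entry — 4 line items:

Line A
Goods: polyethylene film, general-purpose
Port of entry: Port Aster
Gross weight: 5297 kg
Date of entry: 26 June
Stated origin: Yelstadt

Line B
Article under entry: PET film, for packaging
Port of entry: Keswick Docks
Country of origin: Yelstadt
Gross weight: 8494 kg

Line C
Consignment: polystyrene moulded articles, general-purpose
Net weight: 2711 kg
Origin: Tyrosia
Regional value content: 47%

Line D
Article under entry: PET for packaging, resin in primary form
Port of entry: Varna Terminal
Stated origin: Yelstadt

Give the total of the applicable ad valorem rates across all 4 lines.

Line A: polyethylene → 12.03; film → 12.03.02; general-purpose → 12.03.02.02. Scheduled 12%. No special measure applies. → 12%.
Line B: PET → 12.02; film → 12.02.01; for packaging → 12.02.01.01. Scheduled 31%. No special measure applies. → 31%.
Line C: polystyrene → 12.01; moulded articles → 12.01.01; general-purpose → 12.01.01.01. Scheduled 20%. Tyrosia agreement on 12.01: RVC ≥ 40% → 12% available; preferential 12%. → 12%.
Line D: PET → 12.02; resin in primary form → 12.02.04; for packaging → 12.02.04.01. Scheduled 36%. anti-dumping (Yelstadt, 12.02.04): +37%; total 36% + 37% = 73%. → 73%.
Sum: 12% + 31% + 12% + 73% = 128%.

128%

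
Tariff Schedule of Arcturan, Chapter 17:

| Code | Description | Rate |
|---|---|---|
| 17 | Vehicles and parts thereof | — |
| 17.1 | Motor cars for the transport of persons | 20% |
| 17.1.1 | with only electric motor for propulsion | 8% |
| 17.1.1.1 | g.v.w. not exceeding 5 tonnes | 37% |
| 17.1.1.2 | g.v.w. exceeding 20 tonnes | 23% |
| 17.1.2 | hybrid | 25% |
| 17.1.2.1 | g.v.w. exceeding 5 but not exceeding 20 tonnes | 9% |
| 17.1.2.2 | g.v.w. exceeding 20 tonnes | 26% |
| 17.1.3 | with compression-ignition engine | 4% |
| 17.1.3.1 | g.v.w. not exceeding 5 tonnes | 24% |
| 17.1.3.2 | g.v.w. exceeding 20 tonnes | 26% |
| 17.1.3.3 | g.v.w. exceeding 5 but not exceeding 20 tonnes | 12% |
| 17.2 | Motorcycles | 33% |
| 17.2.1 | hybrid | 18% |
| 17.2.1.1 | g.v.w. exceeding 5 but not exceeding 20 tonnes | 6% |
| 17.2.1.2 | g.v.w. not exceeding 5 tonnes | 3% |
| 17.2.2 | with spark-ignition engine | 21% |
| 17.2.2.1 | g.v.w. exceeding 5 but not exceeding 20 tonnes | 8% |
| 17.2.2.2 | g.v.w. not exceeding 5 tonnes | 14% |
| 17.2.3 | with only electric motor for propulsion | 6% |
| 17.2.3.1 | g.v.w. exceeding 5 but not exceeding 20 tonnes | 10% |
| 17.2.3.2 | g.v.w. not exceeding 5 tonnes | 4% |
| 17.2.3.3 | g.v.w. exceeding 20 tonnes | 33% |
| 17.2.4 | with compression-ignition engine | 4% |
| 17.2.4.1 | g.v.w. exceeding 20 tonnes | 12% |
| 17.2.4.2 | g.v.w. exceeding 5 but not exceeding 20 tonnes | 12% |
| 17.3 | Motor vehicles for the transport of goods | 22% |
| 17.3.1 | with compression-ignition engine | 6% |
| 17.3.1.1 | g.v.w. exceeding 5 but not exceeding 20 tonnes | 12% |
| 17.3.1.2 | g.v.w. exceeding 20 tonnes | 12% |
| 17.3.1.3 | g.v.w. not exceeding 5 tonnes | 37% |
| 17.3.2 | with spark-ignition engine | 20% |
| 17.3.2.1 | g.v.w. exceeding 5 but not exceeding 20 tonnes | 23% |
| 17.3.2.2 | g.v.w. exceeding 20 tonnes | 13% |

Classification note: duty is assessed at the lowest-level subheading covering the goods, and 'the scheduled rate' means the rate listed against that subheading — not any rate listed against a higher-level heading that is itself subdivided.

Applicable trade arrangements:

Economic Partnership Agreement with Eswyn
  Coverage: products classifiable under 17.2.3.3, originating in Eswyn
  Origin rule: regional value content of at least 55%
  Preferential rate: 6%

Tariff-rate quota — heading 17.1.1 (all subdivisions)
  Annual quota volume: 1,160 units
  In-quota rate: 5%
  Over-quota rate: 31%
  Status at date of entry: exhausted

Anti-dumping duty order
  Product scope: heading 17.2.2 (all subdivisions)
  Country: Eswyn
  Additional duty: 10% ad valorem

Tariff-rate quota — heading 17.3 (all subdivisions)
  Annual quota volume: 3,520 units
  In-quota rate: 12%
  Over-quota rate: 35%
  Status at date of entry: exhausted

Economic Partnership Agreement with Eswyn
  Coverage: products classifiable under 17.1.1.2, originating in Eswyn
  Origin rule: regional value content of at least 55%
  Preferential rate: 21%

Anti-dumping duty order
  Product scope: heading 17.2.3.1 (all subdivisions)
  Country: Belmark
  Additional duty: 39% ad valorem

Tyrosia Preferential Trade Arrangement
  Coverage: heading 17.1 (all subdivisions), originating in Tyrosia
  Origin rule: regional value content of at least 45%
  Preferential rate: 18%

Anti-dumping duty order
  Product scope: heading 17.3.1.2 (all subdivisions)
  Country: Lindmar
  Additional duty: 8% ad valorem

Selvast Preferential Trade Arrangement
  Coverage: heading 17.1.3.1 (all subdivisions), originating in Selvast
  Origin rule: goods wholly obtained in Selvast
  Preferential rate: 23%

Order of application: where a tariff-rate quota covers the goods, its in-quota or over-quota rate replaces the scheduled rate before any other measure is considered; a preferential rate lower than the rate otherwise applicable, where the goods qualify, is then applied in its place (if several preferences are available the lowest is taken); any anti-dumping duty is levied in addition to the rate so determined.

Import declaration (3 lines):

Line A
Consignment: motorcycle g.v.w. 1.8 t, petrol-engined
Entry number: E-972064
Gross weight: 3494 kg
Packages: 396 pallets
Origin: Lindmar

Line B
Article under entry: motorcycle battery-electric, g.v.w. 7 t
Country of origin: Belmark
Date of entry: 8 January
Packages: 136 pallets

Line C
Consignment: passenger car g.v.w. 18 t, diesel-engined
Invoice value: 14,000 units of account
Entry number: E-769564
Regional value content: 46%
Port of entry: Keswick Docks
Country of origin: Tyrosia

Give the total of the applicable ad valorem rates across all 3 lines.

75%

Line A: motorcycle → 17.2; petrol-engined → 17.2.2; g.v.w. 1.8 t → 17.2.2.2. Scheduled 14%. No special measure applies. → 14%.
Line B: motorcycle → 17.2; battery-electric → 17.2.3; g.v.w. 7 t → 17.2.3.1. Scheduled 10%. anti-dumping (Belmark, 17.2.3.1): +39%; total 10% + 39% = 49%. → 49%.
Line C: passenger car → 17.1; diesel-engined → 17.1.3; g.v.w. 18 t → 17.1.3.3. Scheduled 12%. Tyrosia agreement on 17.1: RVC ≥ 45% → 18% available; preference 18% not lower than 12% → no reduction. → 12%.
Sum: 14% + 49% + 12% = 75%.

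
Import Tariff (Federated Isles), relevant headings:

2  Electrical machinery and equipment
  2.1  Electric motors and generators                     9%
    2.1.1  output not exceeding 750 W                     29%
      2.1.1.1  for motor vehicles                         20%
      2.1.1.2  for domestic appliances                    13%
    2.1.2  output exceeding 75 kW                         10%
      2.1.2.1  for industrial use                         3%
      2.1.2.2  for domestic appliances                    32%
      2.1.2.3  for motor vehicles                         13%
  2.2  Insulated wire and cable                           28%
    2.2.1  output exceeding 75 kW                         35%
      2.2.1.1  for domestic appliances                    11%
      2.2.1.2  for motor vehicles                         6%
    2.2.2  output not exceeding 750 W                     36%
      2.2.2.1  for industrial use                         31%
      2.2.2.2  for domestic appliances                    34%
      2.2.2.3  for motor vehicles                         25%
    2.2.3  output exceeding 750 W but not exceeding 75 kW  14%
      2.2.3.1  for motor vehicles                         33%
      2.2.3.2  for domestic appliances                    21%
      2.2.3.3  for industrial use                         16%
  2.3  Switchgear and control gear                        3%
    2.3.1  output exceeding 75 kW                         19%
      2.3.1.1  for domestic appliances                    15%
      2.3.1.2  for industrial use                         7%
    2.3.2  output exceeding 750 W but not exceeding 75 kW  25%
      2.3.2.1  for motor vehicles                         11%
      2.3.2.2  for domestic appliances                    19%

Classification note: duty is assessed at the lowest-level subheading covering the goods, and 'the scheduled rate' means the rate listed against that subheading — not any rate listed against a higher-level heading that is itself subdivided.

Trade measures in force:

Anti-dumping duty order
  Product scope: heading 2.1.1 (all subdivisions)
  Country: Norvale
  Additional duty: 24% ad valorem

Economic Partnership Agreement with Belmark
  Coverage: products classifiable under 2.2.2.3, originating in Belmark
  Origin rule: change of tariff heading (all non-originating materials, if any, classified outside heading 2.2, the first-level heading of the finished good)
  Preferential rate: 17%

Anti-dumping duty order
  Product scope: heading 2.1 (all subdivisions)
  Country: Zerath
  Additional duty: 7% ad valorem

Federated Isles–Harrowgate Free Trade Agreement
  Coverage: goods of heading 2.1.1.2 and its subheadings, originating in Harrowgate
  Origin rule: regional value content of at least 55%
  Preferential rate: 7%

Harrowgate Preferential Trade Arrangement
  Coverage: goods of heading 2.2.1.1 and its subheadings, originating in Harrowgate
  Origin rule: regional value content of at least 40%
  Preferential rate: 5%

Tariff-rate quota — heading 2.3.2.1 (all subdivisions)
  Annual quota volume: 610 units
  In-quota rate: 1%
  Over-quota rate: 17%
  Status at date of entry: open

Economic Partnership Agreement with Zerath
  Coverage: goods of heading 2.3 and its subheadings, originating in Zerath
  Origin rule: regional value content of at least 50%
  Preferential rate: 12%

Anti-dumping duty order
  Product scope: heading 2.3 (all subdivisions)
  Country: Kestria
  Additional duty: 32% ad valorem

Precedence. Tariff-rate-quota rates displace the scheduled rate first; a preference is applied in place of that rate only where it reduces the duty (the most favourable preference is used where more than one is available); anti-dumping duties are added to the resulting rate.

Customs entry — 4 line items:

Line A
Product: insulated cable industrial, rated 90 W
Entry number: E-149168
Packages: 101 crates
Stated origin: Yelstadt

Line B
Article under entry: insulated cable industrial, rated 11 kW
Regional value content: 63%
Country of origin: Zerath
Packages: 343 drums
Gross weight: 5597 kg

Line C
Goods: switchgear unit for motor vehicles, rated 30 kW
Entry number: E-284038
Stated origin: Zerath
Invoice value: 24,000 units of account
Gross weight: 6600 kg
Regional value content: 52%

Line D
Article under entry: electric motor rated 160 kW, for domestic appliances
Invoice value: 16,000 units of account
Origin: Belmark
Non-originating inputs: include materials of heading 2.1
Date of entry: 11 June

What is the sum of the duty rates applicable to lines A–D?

Line A: insulated cable → 2.2; rated 90 W → 2.2.2; industrial → 2.2.2.1. Scheduled 31%. No special measure applies. → 31%.
Line B: insulated cable → 2.2; rated 11 kW → 2.2.3; industrial → 2.2.3.3. Scheduled 16%. Zerath agreement on 2.3: 2.2.3.3 not covered. → 16%.
Line C: switchgear unit → 2.3; rated 30 kW → 2.3.2; for motor vehicles → 2.3.2.1. Scheduled 11%. quota on 2.3.2.1 open → in-quota 1%; Zerath agreement on 2.3: RVC ≥ 50% → 12% available; preference 12% not lower than 1% → no reduction. → 1%.
Line D: electric motor → 2.1; rated 160 kW → 2.1.2; for domestic appliances → 2.1.2.2. Scheduled 32%. Belmark agreement on 2.2.2.3: 2.1.2.2 not covered. → 32%.
Sum: 31% + 16% + 1% + 32% = 80%.

80%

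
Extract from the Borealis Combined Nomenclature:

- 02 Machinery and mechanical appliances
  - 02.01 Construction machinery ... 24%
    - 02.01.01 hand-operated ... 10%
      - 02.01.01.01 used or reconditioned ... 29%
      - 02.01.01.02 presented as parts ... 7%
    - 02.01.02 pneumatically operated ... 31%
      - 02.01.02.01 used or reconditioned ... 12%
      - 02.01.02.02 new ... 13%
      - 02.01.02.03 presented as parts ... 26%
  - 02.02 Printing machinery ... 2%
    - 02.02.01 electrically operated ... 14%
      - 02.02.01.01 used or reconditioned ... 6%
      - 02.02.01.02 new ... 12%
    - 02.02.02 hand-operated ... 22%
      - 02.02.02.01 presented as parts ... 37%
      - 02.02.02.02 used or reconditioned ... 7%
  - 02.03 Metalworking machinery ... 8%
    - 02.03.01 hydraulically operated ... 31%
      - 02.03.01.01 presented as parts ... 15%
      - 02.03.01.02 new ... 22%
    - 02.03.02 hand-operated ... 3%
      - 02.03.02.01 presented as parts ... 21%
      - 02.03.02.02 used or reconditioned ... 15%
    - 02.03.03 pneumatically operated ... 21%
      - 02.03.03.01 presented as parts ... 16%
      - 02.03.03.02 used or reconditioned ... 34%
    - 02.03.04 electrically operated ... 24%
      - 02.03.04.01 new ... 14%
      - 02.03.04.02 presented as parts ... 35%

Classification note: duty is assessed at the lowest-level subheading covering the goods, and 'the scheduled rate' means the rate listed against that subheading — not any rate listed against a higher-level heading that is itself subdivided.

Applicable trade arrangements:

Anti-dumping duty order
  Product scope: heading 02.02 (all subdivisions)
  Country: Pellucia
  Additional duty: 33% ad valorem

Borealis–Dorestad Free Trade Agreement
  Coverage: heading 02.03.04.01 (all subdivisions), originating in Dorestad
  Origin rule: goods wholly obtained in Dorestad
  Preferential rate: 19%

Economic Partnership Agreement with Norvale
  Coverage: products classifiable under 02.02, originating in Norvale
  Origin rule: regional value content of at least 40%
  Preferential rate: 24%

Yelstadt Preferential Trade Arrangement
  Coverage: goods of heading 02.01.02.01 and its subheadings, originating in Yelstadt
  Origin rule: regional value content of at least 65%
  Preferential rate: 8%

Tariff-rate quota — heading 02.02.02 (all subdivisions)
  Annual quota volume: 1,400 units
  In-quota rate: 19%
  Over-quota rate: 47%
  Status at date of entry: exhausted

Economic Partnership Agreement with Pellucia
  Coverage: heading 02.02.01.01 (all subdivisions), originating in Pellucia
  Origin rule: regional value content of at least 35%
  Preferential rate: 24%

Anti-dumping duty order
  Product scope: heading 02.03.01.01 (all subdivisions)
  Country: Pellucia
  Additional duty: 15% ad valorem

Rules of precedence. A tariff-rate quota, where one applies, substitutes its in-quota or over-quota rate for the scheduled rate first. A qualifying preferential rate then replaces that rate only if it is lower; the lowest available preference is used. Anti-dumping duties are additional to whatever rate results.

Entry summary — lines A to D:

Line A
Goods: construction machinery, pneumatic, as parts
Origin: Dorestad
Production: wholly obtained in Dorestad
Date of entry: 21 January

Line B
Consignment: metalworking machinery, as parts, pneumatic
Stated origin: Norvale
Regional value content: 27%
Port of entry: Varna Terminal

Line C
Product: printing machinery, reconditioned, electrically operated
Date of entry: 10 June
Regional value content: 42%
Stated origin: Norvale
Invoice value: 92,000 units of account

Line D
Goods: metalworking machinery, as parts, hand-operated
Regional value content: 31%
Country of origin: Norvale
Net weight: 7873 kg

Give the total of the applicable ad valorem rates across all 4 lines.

69%

Line A: construction → 02.01; pneumatic → 02.01.02; as parts → 02.01.02.03. Scheduled 26%. Dorestad agreement on 02.03.04.01: 02.01.02.03 not covered. → 26%.
Line B: metalworking → 02.03; pneumatic → 02.03.03; as parts → 02.03.03.01. Scheduled 16%. Norvale agreement on 02.02: 02.03.03.01 not covered. → 16%.
Line C: printing → 02.02; electrically operated → 02.02.01; reconditioned → 02.02.01.01. Scheduled 6%. Norvale agreement on 02.02: RVC ≥ 40% → 24% available; preference 24% not lower than 6% → no reduction. → 6%.
Line D: metalworking → 02.03; hand-operated → 02.03.02; as parts → 02.03.02.01. Scheduled 21%. Norvale agreement on 02.02: 02.03.02.01 not covered. → 21%.
Sum: 26% + 16% + 6% + 21% = 69%.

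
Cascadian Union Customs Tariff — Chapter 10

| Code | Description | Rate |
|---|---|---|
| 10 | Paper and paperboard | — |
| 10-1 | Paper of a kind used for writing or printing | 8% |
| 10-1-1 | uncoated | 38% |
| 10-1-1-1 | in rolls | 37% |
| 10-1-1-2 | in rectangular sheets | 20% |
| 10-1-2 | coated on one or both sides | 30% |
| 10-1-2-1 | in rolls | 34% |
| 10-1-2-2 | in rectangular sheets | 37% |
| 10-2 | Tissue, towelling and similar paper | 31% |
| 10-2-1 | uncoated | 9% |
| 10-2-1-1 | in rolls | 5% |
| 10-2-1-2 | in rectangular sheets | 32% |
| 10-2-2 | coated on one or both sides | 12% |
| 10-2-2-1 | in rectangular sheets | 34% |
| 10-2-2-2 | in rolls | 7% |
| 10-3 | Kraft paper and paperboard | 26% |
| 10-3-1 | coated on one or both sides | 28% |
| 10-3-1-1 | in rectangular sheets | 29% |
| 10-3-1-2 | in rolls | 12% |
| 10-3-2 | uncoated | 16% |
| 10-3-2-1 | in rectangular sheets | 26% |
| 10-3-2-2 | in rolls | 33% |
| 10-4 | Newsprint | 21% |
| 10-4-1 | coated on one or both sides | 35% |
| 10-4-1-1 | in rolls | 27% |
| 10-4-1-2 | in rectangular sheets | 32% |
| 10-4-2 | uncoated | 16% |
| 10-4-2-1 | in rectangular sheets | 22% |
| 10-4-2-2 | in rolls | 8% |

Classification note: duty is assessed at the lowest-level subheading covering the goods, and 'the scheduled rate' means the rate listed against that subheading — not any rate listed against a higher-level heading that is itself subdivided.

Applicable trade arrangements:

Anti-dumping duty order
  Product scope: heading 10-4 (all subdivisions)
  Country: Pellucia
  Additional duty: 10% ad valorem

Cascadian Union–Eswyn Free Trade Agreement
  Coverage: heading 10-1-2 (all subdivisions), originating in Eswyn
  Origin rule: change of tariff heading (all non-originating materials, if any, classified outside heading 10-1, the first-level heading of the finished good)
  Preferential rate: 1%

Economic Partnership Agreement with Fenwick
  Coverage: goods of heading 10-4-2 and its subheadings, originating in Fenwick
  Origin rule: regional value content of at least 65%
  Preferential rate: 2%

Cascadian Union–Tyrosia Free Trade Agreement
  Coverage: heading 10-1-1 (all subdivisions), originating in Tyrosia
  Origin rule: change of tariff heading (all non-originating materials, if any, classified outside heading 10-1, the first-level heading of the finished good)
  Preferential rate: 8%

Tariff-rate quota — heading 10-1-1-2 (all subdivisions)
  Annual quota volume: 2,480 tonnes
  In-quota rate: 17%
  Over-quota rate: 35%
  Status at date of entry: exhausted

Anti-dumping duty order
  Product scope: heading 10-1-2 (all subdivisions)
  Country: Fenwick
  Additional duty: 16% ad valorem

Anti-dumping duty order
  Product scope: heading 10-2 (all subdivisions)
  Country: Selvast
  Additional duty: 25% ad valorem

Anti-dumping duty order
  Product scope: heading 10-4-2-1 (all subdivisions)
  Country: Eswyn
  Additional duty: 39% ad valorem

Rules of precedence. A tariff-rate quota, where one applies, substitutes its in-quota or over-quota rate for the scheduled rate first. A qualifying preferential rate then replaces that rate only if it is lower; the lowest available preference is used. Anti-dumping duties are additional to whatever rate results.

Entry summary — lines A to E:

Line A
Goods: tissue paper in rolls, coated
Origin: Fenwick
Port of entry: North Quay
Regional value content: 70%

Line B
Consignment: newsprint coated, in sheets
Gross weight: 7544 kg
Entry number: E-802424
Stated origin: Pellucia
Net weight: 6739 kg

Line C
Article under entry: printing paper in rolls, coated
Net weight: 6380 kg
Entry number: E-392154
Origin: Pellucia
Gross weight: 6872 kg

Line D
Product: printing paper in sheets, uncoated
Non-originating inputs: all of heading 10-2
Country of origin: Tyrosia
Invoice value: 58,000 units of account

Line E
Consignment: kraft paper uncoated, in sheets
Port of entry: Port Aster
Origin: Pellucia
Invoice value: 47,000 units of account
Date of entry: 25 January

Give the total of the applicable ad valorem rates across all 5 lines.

117%

Line A: tissue paper → 10-2; coated → 10-2-2; in rolls → 10-2-2-2. Scheduled 7%. Fenwick agreement on 10-4-2: 10-2-2-2 not covered. → 7%.
Line B: newsprint → 10-4; coated → 10-4-1; in sheets → 10-4-1-2. Scheduled 32%. anti-dumping (Pellucia, 10-4): +10%; total 32% + 10% = 42%. → 42%.
Line C: printing paper → 10-1; coated → 10-1-2; in rolls → 10-1-2-1. Scheduled 34%. No special measure applies. → 34%.
Line D: printing paper → 10-1; uncoated → 10-1-1; in sheets → 10-1-1-2. Scheduled 20%. quota on 10-1-1-2 exhausted → over-quota 35%; Tyrosia agreement on 10-1-1: CTH met → 8% available; preferential 8%. → 8%.
Line E: kraft paper → 10-3; uncoated → 10-3-2; in sheets → 10-3-2-1. Scheduled 26%. No special measure applies. → 26%.
Sum: 7% + 42% + 34% + 8% + 26% = 117%.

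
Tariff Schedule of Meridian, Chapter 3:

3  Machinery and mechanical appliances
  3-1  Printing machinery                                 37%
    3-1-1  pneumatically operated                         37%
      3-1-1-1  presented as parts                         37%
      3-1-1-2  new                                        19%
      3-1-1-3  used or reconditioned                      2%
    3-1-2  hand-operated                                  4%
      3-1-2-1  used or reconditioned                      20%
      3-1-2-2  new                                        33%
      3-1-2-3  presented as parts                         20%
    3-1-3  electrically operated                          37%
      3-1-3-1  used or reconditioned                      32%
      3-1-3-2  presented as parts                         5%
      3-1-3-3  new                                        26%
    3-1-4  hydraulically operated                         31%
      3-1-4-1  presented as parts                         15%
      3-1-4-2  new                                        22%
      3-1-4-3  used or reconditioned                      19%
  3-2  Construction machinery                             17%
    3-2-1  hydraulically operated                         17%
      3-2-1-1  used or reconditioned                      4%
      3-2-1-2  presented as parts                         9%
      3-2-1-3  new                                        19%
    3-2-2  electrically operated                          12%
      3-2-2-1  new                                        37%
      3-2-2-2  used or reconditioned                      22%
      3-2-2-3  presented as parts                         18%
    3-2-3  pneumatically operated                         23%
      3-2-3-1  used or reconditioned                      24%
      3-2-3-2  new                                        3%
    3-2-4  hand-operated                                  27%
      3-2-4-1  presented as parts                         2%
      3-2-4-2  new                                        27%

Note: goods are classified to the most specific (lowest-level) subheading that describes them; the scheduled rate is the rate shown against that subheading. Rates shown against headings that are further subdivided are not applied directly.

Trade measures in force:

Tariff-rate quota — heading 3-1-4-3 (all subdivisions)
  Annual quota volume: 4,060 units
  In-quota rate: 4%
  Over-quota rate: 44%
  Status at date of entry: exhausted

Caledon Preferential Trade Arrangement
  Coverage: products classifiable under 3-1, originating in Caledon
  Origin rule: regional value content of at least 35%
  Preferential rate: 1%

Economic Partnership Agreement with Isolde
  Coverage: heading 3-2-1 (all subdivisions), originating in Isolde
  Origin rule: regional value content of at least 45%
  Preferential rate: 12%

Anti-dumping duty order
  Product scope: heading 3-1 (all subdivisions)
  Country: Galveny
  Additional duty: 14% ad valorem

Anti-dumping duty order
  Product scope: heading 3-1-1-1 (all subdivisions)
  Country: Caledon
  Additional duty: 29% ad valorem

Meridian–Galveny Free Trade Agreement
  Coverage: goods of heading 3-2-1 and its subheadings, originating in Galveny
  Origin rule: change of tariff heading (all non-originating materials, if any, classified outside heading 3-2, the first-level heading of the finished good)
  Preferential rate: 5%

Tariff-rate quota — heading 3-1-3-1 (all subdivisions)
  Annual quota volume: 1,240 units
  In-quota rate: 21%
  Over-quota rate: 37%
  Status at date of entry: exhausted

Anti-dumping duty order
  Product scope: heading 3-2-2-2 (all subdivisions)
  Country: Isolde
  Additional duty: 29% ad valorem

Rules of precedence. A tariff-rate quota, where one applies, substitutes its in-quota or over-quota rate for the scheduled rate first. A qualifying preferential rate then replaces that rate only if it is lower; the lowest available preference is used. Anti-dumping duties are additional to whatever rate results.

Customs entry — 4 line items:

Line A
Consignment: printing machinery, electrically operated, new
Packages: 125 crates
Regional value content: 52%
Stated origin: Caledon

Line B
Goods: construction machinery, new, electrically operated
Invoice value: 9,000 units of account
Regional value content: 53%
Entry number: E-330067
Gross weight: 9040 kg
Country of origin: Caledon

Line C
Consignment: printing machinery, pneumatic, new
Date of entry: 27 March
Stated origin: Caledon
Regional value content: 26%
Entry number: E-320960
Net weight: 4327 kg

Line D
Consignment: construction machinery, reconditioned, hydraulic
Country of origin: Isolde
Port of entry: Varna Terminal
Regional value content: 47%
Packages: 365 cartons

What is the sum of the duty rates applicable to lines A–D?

61%

Line A: printing → 3-1; electrically operated → 3-1-3; new → 3-1-3-3. Scheduled 26%. Caledon agreement on 3-1: RVC ≥ 35% → 1% available; preferential 1%. → 1%.
Line B: construction → 3-2; electrically operated → 3-2-2; new → 3-2-2-1. Scheduled 37%. Caledon agreement on 3-1: 3-2-2-1 not covered. → 37%.
Line C: printing → 3-1; pneumatic → 3-1-1; new → 3-1-1-2. Scheduled 19%. Caledon agreement on 3-1: RVC < 35%. → 19%.
Line D: construction → 3-2; hydraulic → 3-2-1; reconditioned → 3-2-1-1. Scheduled 4%. Isolde agreement on 3-2-1: RVC ≥ 45% → 12% available; preference 12% not lower than 4% → no reduction. → 4%.
Sum: 1% + 37% + 19% + 4% = 61%.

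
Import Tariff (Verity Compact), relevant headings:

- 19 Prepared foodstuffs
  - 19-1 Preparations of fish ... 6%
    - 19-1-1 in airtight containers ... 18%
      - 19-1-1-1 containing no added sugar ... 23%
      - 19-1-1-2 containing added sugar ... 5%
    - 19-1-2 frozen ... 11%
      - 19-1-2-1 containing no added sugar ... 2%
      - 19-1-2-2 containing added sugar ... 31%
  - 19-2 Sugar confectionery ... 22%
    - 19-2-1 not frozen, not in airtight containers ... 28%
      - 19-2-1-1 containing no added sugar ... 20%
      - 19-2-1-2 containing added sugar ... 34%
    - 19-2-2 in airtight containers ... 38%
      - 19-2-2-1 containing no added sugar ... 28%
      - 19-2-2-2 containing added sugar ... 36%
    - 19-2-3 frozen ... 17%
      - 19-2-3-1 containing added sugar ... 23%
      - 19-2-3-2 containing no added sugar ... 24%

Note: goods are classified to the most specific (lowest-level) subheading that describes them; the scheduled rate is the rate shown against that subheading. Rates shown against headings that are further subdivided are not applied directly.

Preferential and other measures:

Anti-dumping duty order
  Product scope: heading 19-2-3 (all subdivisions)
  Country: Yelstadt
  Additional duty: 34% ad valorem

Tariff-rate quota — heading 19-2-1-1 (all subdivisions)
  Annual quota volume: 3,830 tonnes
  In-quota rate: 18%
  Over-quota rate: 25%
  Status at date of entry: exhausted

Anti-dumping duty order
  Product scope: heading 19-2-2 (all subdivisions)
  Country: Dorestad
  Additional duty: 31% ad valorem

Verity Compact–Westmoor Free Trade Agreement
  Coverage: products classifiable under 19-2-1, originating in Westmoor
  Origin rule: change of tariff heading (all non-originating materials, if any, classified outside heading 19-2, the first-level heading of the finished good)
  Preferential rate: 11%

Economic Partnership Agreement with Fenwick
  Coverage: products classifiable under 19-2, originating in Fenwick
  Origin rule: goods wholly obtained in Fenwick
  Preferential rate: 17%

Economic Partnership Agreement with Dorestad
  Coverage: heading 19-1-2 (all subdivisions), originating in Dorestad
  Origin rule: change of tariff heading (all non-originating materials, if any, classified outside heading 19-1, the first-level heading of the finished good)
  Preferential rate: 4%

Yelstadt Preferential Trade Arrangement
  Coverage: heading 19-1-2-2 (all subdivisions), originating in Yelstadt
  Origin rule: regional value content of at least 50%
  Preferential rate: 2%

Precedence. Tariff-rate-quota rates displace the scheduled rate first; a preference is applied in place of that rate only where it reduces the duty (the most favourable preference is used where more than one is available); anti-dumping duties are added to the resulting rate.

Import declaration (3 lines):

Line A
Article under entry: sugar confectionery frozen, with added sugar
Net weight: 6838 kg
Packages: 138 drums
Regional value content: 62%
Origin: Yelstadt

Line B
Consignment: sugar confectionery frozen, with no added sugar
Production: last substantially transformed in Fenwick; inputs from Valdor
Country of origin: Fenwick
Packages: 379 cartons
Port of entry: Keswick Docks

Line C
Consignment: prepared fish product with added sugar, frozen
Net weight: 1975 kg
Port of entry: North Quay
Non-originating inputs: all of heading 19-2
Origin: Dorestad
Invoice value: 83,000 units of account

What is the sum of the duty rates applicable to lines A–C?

Line A: sugar confectionery → 19-2; frozen → 19-2-3; with added sugar → 19-2-3-1. Scheduled 23%. Yelstadt agreement on 19-1-2-2: 19-2-3-1 not covered; anti-dumping (Yelstadt, 19-2-3): +34%; total 23% + 34% = 57%. → 57%.
Line B: sugar confectionery → 19-2; frozen → 19-2-3; with no added sugar → 19-2-3-2. Scheduled 24%. Fenwick agreement on 19-2: not wholly obtained. → 24%.
Line C: prepared fish product → 19-1; frozen → 19-1-2; with added sugar → 19-1-2-2. Scheduled 31%. Dorestad agreement on 19-1-2: CTH met → 4% available; preferential 4%. → 4%.
Sum: 57% + 24% + 4% = 85%.

85%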